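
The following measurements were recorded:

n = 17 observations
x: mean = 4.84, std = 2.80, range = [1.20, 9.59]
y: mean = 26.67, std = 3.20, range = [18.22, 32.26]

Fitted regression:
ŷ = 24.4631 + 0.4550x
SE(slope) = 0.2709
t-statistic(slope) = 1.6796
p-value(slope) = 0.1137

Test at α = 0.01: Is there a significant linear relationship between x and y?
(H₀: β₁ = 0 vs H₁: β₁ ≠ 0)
p-value = 0.1137 ≥ α = 0.01, so we fail to reject H₀. The relationship is not significant.

Hypothesis test for the slope coefficient:

H₀: β₁ = 0 (no linear relationship)
H₁: β₁ ≠ 0 (linear relationship exists)

Test statistic: t = β̂₁ / SE(β̂₁) = 0.4550 / 0.2709 = 1.6796

The p-value (0.1137) is the probability, under H₀, of a t-statistic at least as extreme as |t| = 1.6796 (two-sided, df = n − 2 = 15).

Decision rule: reject H₀ if p-value < α.
p-value = 0.1137 ≥ α = 0.01 → fail to reject H₀.

There is not sufficient evidence at the 1% significance level to conclude that a linear relationship exists between x and y.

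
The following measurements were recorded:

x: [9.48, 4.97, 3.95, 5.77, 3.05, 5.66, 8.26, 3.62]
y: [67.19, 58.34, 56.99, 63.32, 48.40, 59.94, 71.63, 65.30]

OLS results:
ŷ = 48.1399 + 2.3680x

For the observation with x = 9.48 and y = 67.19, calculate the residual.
Residual = -3.3985

The residual is the difference between the actual value and the predicted value:

Residual = y - ŷ

Step 1: Calculate predicted value
ŷ = 48.1399 + 2.3680 × 9.48
ŷ = 70.5885

Step 2: Calculate residual
Residual = 67.19 - 70.5885
Residual = -3.3985

The residual is negative, so the observed y = 67.19 sits below the regression line (the line overestimates it by 3.3985).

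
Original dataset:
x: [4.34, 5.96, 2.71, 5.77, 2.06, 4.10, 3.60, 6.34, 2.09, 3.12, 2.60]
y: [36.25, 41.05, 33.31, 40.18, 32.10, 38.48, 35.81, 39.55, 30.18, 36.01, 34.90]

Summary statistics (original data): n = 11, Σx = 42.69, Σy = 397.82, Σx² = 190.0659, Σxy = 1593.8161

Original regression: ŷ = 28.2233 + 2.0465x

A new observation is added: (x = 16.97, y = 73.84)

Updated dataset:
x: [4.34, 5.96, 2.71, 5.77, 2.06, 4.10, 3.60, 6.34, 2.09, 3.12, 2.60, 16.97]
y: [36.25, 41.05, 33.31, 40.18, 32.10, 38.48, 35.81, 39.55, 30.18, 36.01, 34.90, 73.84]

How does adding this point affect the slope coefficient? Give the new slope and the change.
Adding the point moves β₁ from 2.0465 to 2.7665, i.e. it increases by 0.7200 (+35.2%).

x = 16.97 lies well outside the original x-range [2.06, 6.34] (x̄ ≈ 3.88), so this observation has high leverage and can move the slope substantially.

Step 1: Update the sums with the new point (n goes from 11 to 12)
Σx  = 42.69 + 16.97 = 59.66
Σy  = 397.82 + 73.84 = 471.66
Σx² = 190.0659 + 16.97² = 190.0659 + 287.9809 = 478.0468
Σxy = 1593.8161 + 16.97×73.84 = 1593.8161 + 1253.0648 = 2846.8809

Step 2: Recompute the slope with b₁ = (nΣxy − ΣxΣy) / (nΣx² − (Σx)²)
Numerator   = 12×2846.8809 − 59.66×471.66 = 34162.5708 − 28139.2356 = 6023.3352
Denominator = 12×478.0468 − 59.66² = 5736.5616 − 3559.3156 = 2177.2460
b₁(new) = 6023.3352 / 2177.2460 = 2.7665

(Same formula on the original sums: (11×1593.8161 − 42.69×397.82) / (11×190.0659 − 42.69²) = 549.0413 / 268.2888 = 2.0465, matching the given fit.)

Step 3: Change in slope
Δβ₁ = 2.7665 − 2.0465 = +0.7200
Relative change = +0.7200 / 2.0465 × 100% = +35.2%
→ the slope increases when the point is added.

A high-leverage point only changes the slope if it is off the original line; here y = 73.84 is above the original trend, so the slope increases.
In practice: refit with and without it and report both if conclusions differ; examine leverage (hᵢ) and Cook's distance rather than deleting it automatically.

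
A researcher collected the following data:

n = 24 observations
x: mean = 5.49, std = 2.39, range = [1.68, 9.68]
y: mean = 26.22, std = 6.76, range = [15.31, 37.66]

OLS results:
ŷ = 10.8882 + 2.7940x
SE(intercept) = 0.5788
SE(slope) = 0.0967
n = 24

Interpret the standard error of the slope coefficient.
The slope 2.7940 is pinned down to within about ±0.0967 (one SE) by these data — relative uncertainty 3.5%, i.e. precise.

What SE measures:
- The standard error quantifies the sampling variability of the coefficient estimate
- It is the estimated standard deviation of β̂₁ across hypothetical repeated samples of the same size
- Smaller SE → more precise estimate

Relative precision:
- SE / |β̂₁| = 0.0967 / 2.7940 = 3.5%
- Rule of thumb (under 20%: precise; 20% to under 50%: moderately precise; 50% or more: imprecise) → precise

Link to the t-test: t = β̂₁ / SE(β̂₁) = 2.7940 / 0.0967 = 28.8935, the statistic for H₀: β₁ = 0.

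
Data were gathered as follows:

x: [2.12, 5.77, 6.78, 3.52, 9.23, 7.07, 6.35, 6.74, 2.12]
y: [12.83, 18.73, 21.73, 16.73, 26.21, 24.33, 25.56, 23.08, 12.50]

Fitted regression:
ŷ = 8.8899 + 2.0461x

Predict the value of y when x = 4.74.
ŷ = 18.5884

Plug x = 4.74 into the fitted line:

ŷ = 8.8899 + 2.0461 × 4.74
ŷ = 8.8899 + 9.6985
ŷ = 18.5884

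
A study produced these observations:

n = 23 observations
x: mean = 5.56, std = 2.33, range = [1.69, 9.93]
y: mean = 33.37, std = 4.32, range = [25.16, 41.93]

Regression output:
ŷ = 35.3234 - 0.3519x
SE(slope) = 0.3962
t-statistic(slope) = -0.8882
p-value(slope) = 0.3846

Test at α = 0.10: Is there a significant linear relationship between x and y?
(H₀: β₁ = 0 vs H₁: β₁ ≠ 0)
Fail to reject H₀: p-value = 0.3846 ≥ α = 0.10. The linear relationship is not significant at the 10% level.

Hypothesis test for the slope coefficient:

H₀: β₁ = 0 (no linear relationship)
H₁: β₁ ≠ 0 (linear relationship exists)

Test statistic: t = β̂₁ / SE(β̂₁) = -0.3519 / 0.3962 = -0.8882

The p-value (0.3846) is the probability, under H₀, of a t-statistic at least as extreme as |t| = 0.8882 (two-sided, df = n − 2 = 21).

Decision rule: reject H₀ if p-value < α.
p-value = 0.3846 ≥ α = 0.10 → fail to reject H₀.

Conclusion: the linear association between x and y is not significant at the 10% level.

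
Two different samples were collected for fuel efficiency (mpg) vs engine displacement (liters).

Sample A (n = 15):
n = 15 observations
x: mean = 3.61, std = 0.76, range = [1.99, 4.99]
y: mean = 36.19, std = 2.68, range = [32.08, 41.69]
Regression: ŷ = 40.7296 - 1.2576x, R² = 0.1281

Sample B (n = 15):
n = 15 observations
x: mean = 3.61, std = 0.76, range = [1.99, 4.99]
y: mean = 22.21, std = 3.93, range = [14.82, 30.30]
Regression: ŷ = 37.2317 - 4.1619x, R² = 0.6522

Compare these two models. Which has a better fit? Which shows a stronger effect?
Model B has the better fit (R² = 0.6522 vs 0.1281). Model B shows the stronger effect (|β₁| = 4.1619 vs 1.2576).

Model Comparison:

Goodness of fit (R²):
- Model A: R² = 0.1281 → 12.81% of variance in fuel efficiency explained
- Model B: R² = 0.6522 → 65.22% of variance in fuel efficiency explained
- 0.6522 > 0.1281 → Model B has the better fit

Strength of effect — compare |β₁|:
- Model A: β₁ = -1.2576 → predicted fuel efficiency falls 1.2576 mpg per additional liter of engine displacement
- Model B: β₁ = -4.1619 → predicted fuel efficiency falls 4.1619 mpg per additional liter of engine displacement
- |-1.2576| < |-4.1619| → Model B shows the stronger marginal effect

Notes:
- A better fit (higher R²) doesn't necessarily mean a more important relationship.
- A steeper slope doesn't make a better model if the scatter around the line is large.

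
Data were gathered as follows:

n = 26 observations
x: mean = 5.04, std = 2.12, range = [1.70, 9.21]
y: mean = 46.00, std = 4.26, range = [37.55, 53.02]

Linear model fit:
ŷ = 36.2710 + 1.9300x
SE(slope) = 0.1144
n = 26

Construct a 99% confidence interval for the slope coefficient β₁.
The 99% CI for β₁ is (1.6100, 2.2500)

Confidence interval for the slope:

The 99% CI for β₁ is: β̂₁ ± t*(α/2, n-2) × SE(β̂₁)

Step 1: Find critical t-value
- Confidence level = 0.99
- Degrees of freedom = n - 2 = 26 - 2 = 24
- t*(α/2, 24) = 2.7969

Step 2: Calculate margin of error
Margin = 2.7969 × 0.1144 = 0.3200

Step 3: Construct interval
CI = 1.9300 ± 0.3200
CI = (1.6100, 2.2500)

Interpretation: intervals built this way capture the true β₁ in 99% of repeated samples; here the plausible range for the per-unit effect of x on y is 1.6100 to 2.2500.
Since 0 is outside the interval, a two-sided test at α = 0.01 would reject H₀: β₁ = 0.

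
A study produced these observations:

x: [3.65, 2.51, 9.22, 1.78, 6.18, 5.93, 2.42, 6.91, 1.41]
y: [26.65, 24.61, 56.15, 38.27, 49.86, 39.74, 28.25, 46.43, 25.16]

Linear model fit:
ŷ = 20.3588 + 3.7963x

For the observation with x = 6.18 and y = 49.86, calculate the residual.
Residual = 6.0401

The residual is the difference between the actual value and the predicted value:

Residual = y - ŷ

Step 1: Calculate predicted value
ŷ = 20.3588 + 3.7963 × 6.18
ŷ = 43.8199

Step 2: Calculate residual
Residual = 49.86 - 43.8199
Residual = 6.0401

Interpretation: the model underestimates the actual value by 6.0401 at this point (positive residual → observation lies above the fitted line).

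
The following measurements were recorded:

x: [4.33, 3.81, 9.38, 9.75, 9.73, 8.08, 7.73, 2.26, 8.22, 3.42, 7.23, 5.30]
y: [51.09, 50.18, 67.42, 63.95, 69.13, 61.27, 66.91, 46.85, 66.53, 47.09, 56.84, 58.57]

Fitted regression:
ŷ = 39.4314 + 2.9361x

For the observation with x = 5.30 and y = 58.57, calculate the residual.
Residual = 3.5773

The residual is the difference between the actual value and the predicted value:

Residual = y - ŷ

Step 1: Calculate predicted value
ŷ = 39.4314 + 2.9361 × 5.30
ŷ = 54.9927

Step 2: Calculate residual
Residual = 58.57 - 54.9927
Residual = 3.5773

Interpretation: the model underestimates the actual value by 3.5773 at this point (positive residual → observation lies above the fitted line).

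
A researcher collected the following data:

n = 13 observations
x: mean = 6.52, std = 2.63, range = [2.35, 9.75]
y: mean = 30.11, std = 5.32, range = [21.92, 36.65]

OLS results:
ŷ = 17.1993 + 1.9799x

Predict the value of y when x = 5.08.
ŷ = 27.2572

x = 5.08 lies inside the observed range [2.35, 9.75], so the fitted equation applies directly:

ŷ = 17.1993 + 1.9799 × 5.08
ŷ = 17.1993 + 10.0579
ŷ = 27.2572

This is a point prediction; actual observations scatter around it by roughly the residual standard deviation.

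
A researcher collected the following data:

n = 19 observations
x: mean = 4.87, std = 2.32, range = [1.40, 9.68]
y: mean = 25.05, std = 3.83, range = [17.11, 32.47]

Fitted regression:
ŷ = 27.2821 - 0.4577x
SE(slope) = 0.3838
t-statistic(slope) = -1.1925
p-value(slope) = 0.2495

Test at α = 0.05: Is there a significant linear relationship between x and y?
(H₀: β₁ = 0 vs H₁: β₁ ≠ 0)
Fail to reject H₀: p-value = 0.2495 ≥ α = 0.05. The linear relationship is not significant at the 5% level.

Hypothesis test for the slope coefficient:

H₀: β₁ = 0 (no linear relationship)
H₁: β₁ ≠ 0 (linear relationship exists)

Test statistic: t = β̂₁ / SE(β̂₁) = -0.4577 / 0.3838 = -1.1925

p = 0.2495: how often a slope estimate this far from 0 (in SE units) would arise by chance if β₁ were truly 0.

Decision rule: reject H₀ if p-value < α.
p-value = 0.2495 ≥ α = 0.05 → fail to reject H₀.

There is not sufficient evidence at the 5% significance level to conclude that a linear relationship exists between x and y.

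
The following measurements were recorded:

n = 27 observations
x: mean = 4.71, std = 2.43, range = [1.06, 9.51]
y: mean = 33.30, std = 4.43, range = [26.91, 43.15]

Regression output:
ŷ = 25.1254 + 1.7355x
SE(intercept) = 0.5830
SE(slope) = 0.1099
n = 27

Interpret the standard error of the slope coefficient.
SE(β̂₁) = 0.1099 is the estimated standard deviation of the slope estimate across repeated samples; relative to β̂₁ = 1.7355 that is 6.3%, a precise estimate.

SE(β̂₁) = s / √Sxx, where s is the residual standard deviation and Sxx = Σ(x − x̄)². It is the yardstick for how far β̂₁ = 1.7355 could plausibly be from the true slope.

Relative precision:
- SE / |β̂₁| = 0.1099 / 1.7355 = 6.3%
- Rule of thumb (under 20%: precise; 20% to under 50%: moderately precise; 50% or more: imprecise) → precise

Link to the t-test: t = β̂₁ / SE(β̂₁) = 1.7355 / 0.1099 = 15.7916, the statistic for H₀: β₁ = 0.

What drives SE(β̂₁): wider spread of x values → smaller SE; larger n (here n = 27) → smaller SE; more residual scatter → larger SE.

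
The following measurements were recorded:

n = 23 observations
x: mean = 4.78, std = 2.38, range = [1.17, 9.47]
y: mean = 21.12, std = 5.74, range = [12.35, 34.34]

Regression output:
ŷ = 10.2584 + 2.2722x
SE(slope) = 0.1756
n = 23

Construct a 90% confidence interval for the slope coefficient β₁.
The 90% CI for β₁ is (1.9700, 2.5744)

Confidence interval for the slope:

The 90% CI for β₁ is: β̂₁ ± t*(α/2, n-2) × SE(β̂₁)

Step 1: Find critical t-value
- Confidence level = 0.9
- Degrees of freedom = n - 2 = 23 - 2 = 21
- t*(α/2, 21) = 1.7207

Step 2: Calculate margin of error
Margin = 1.7207 × 0.1756 = 0.3022

Step 3: Construct interval
CI = 2.2722 ± 0.3022
CI = (1.9700, 2.5744)

Interpretation: each one-unit increase in x is associated with a change in mean y of between 1.9700 and 2.5744, with 90% confidence.
Since 0 is outside the interval, a two-sided test at α = 0.10 would reject H₀: β₁ = 0.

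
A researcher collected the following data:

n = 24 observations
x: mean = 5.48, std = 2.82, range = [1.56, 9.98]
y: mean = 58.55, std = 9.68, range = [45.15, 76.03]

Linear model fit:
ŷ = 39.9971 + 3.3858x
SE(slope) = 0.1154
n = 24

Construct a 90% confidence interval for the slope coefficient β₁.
The 90% CI for β₁ is (3.1876, 3.5840)

Confidence interval for the slope:

The 90% CI for β₁ is: β̂₁ ± t*(α/2, n-2) × SE(β̂₁)

Step 1: Find critical t-value
- Confidence level = 0.9
- Degrees of freedom = n - 2 = 24 - 2 = 22
- t*(α/2, 22) = 1.7171

Step 2: Calculate margin of error
Margin = 1.7171 × 0.1154 = 0.1982

Step 3: Construct interval
CI = 3.3858 ± 0.1982
CI = (3.1876, 3.5840)

Interpretation: intervals built this way capture the true β₁ in 90% of repeated samples; here the plausible range for the per-unit effect of x on y is 3.1876 to 3.5840.
The interval does not include 0, suggesting a significant linear relationship.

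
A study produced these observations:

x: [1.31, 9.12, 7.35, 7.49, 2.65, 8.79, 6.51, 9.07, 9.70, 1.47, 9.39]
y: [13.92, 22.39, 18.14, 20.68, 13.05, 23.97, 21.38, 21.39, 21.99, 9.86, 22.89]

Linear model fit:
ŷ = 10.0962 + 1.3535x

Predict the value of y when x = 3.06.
ŷ = 14.2379

x = 3.06 lies inside the observed range [1.31, 9.70], so the fitted equation applies directly:

ŷ = 10.0962 + 1.3535 × 3.06
ŷ = 10.0962 + 4.1417
ŷ = 14.2379

This is the fitted mean response at that x — an individual observation would come with a wider prediction interval.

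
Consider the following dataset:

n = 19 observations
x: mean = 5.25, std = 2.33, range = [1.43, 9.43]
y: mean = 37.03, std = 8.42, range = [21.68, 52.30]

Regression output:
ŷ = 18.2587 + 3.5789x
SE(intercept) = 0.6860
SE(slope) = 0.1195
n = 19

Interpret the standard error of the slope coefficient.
SE(slope) = 0.1195 measures the uncertainty in the estimated slope. The coefficient is estimated precisely (SE/|β̂₁| = 3.3%).

SE(β̂₁) = 0.1195 says: if we drew many samples of n = 19 from the same population and refit each time, the fitted slopes would scatter with a standard deviation of roughly 0.1195 around the true β₁.

Relative precision:
- SE / |β̂₁| = 0.1195 / 3.5789 = 3.3%
- Rule of thumb (under 20%: precise; 20% to under 50%: moderately precise; 50% or more: imprecise) → precise

Link to interval estimation: a confidence interval for β₁ is β̂₁ ± t* × 0.1195, so SE sets the half-width per unit of t*.

What drives SE(β̂₁): more residual scatter → larger SE; larger n (here n = 19) → smaller SE; wider spread of x values → smaller SE.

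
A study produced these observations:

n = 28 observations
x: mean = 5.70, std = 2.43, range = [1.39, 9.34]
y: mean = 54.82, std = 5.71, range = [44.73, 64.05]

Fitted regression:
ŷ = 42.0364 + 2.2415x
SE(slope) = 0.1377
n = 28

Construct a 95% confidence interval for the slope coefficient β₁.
The 95% CI for β₁ is (1.9585, 2.5245)

Confidence interval for the slope:

The 95% CI for β₁ is: β̂₁ ± t*(α/2, n-2) × SE(β̂₁)

Step 1: Find critical t-value
- Confidence level = 0.95
- Degrees of freedom = n - 2 = 28 - 2 = 26
- t*(α/2, 26) = 2.0555

Step 2: Calculate margin of error
Margin = 2.0555 × 0.1377 = 0.2830

Step 3: Construct interval
CI = 2.2415 ± 0.2830
CI = (1.9585, 2.5245)

Interpretation: We are 95% confident that the true slope β₁ lies between 1.9585 and 2.5245.
Since 0 is outside the interval, a two-sided test at α = 0.05 would reject H₀: β₁ = 0.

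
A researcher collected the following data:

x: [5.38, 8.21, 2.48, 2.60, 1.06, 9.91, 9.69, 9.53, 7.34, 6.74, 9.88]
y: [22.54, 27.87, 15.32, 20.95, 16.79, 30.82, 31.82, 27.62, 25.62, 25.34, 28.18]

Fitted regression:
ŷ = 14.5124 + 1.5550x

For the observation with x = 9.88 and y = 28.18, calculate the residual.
Residual = -1.6958

The residual is the difference between the actual value and the predicted value:

Residual = y - ŷ

Step 1: Calculate predicted value
ŷ = 14.5124 + 1.5550 × 9.88
ŷ = 29.8758

Step 2: Calculate residual
Residual = 28.18 - 29.8758
Residual = -1.6958

Sign check: y < ŷ, so the point is below the line and the fit overestimates here.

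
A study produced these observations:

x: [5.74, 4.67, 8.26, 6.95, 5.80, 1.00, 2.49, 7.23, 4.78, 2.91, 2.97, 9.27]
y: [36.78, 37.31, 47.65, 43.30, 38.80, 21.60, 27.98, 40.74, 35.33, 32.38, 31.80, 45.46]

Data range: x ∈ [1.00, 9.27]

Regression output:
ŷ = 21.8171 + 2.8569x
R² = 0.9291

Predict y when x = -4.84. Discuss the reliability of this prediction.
ŷ = 7.9897, but this is extrapolation (below the data range [1.00, 9.27]) and may be unreliable.

Prediction calculation:
ŷ = 21.8171 + 2.8569 × (-4.84)
ŷ = 7.9897

Reliability:
- Data range: x ∈ [1.00, 9.27]
- Prediction point: x = -4.84 is 5.84 units below the observed range → this is EXTRAPOLATION, not interpolation

Why that matters here:
- There are no observations near this x to validate the fitted line there
- The linear relationship may not hold outside the observed range
- R² describes fit only over the sampled x values; it says nothing about behaviour beyond them

Report the number if required, but flag clearly that it is an extrapolation.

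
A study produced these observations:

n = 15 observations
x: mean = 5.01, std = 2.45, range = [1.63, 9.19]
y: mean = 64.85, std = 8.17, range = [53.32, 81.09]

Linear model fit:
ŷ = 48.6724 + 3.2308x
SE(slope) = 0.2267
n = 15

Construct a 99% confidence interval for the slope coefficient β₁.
The 99% CI for β₁ is (2.5479, 3.9137)

Confidence interval for the slope:

The 99% CI for β₁ is: β̂₁ ± t*(α/2, n-2) × SE(β̂₁)

Step 1: Find critical t-value
- Confidence level = 0.99
- Degrees of freedom = n - 2 = 15 - 2 = 13
- t*(α/2, 13) = 3.0123

Step 2: Calculate margin of error
Margin = 3.0123 × 0.2267 = 0.6829

Step 3: Construct interval
CI = 3.2308 ± 0.6829
CI = (2.5479, 3.9137)

Interpretation: each one-unit increase in x is associated with a change in mean y of between 2.5479 and 3.9137, with 99% confidence.
Both endpoints are positive, so the data support a genuinely positive slope at this confidence level.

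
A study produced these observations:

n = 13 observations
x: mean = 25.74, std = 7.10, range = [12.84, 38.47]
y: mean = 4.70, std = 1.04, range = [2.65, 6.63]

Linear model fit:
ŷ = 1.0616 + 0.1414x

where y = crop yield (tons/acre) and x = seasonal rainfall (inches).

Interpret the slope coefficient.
On average, crop yield is about 0.1414 tons/acre higher for every extra inch of rainfall.

β₁ = 0.1414 is the change in predicted crop yield (tons/acre) per additional inch of rainfall.

Interpretation:
- Rainfall up by 1 inch → predicted crop yield increases by 0.1414 tons/acre
- This is a linear approximation: the same per-unit change is assumed across the whole observed x range
- The slope describes association in these data, not necessarily a causal effect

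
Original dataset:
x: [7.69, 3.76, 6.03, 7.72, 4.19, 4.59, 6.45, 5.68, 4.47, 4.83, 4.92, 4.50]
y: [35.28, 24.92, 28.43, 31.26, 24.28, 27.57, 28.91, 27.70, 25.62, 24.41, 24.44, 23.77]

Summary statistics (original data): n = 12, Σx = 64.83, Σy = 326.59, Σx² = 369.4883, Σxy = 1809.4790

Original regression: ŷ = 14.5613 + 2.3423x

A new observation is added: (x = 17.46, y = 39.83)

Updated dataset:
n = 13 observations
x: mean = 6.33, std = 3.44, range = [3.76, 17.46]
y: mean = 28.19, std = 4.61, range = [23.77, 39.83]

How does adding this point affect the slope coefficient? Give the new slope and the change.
Adding the point moves β₁ from 2.3423 to 1.2087, i.e. it decreases by 1.1336 (-48.4%).

The new point has HIGH LEVERAGE: x = 17.46 is far from the original mean x̄ = 64.83/12 ≈ 5.40 (original range [3.76, 7.72]).

Step 1: Update the sums with the new point (n goes from 12 to 13)
Σx  = 64.83 + 17.46 = 82.29
Σy  = 326.59 + 39.83 = 366.42
Σx² = 369.4883 + 17.46² = 369.4883 + 304.8516 = 674.3399
Σxy = 1809.4790 + 17.46×39.83 = 1809.4790 + 695.4318 = 2504.9108

Step 2: Recompute the slope with b₁ = (nΣxy − ΣxΣy) / (nΣx² − (Σx)²)
Numerator   = 13×2504.9108 − 82.29×366.42 = 32563.8404 − 30152.7018 = 2411.1386
Denominator = 13×674.3399 − 82.29² = 8766.4187 − 6771.6441 = 1994.7746
b₁(new) = 2411.1386 / 1994.7746 = 1.2087

(Same formula on the original sums: (12×1809.4790 − 64.83×326.59) / (12×369.4883 − 64.83²) = 540.9183 / 230.9307 = 2.3423, matching the given fit.)

Step 3: Change in slope
Δβ₁ = 1.2087 − 2.3423 = -1.1336
Relative change = -1.1336 / 2.3423 × 100% = -48.4%
→ the slope decreases when the point is added.

A high-leverage point only changes the slope if it is off the original line; here y = 39.83 is below the original trend, so the slope decreases.
In practice: refit with and without it and report both if conclusions differ.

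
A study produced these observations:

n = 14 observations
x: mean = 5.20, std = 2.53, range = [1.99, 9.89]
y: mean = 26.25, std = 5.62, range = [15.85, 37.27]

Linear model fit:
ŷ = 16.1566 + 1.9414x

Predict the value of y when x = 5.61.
ŷ = 27.0479

x = 5.61 lies inside the observed range [1.99, 9.89], so the fitted equation applies directly:

ŷ = 16.1566 + 1.9414 × 5.61
ŷ = 16.1566 + 10.8913
ŷ = 27.0479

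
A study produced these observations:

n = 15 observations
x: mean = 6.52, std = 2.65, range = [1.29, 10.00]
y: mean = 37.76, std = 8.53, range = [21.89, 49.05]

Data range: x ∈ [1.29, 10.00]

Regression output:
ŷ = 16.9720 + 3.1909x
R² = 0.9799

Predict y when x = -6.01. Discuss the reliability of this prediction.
ŷ = -2.2053, but this is extrapolation (below the data range [1.29, 10.00]) and may be unreliable.

Prediction calculation:
ŷ = 16.9720 + 3.1909 × (-6.01)
ŷ = -2.2053

Reliability:
- Data range: x ∈ [1.29, 10.00]
- Prediction point: x = -6.01 is 7.30 units below the observed range → this is EXTRAPOLATION, not interpolation

Why that matters here:
- There are no observations near this x to validate the fitted line there
- R² describes fit only over the sampled x values; it says nothing about behaviour beyond them
- The linear relationship may not hold outside the observed range

The R² = 0.9799 only validates the fit within [1.29, 10.00]; treat ŷ = -2.2053 with caution.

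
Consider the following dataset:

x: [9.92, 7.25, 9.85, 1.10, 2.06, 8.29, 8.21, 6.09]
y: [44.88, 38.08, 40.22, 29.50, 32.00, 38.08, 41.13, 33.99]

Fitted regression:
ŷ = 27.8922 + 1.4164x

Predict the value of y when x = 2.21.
ŷ = 31.0224

To predict y for x = 2.21, substitute into the regression equation:

ŷ = 27.8922 + 1.4164 × 2.21
ŷ = 27.8922 + 3.1302
ŷ = 31.0224

This is a point prediction; actual observations scatter around it by roughly the residual standard deviation.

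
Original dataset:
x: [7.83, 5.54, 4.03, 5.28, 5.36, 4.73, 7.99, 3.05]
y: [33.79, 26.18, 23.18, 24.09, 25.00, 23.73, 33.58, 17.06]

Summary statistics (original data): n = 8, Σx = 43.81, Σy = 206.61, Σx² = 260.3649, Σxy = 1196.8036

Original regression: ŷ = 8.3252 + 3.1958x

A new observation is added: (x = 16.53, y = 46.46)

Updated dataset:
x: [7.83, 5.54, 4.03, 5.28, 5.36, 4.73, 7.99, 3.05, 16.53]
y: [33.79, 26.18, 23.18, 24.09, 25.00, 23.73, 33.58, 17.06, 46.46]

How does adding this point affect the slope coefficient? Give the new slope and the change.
Adding the point moves β₁ from 3.1958 to 2.0773, i.e. it decreases by 1.1185 (-35.0%).

The new point has HIGH LEVERAGE: x = 16.53 is far from the original mean x̄ = 43.81/8 ≈ 5.48 (original range [3.05, 7.99]).

Step 1: Update the sums with the new point (n goes from 8 to 9)
Σx  = 43.81 + 16.53 = 60.34
Σy  = 206.61 + 46.46 = 253.07
Σx² = 260.3649 + 16.53² = 260.3649 + 273.2409 = 533.6058
Σxy = 1196.8036 + 16.53×46.46 = 1196.8036 + 767.9838 = 1964.7874

Step 2: Recompute the slope with b₁ = (nΣxy − ΣxΣy) / (nΣx² − (Σx)²)
Numerator   = 9×1964.7874 − 60.34×253.07 = 17683.0866 − 15270.2438 = 2412.8428
Denominator = 9×533.6058 − 60.34² = 4802.4522 − 3640.9156 = 1161.5366
b₁(new) = 2412.8428 / 1161.5366 = 2.0773

(Same formula on the original sums: (8×1196.8036 − 43.81×206.61) / (8×260.3649 − 43.81²) = 522.8447 / 163.6031 = 3.1958, matching the given fit.)

Step 3: Change in slope
Δβ₁ = 2.0773 − 3.1958 = -1.1185
Relative change = -1.1185 / 3.1958 × 100% = -35.0%
→ the slope decreases when the point is added.

Because the point sits below the extension of the original line at a high-leverage x, it tilts the fit down.
In practice: check such a point for data-entry or measurement error.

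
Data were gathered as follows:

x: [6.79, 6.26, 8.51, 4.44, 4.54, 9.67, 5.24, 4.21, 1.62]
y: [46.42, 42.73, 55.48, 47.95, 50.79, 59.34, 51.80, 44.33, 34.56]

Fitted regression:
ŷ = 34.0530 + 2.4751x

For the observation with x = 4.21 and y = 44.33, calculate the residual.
Residual = -0.1432

The residual is the difference between the actual value and the predicted value:

Residual = y - ŷ

Step 1: Calculate predicted value
ŷ = 34.0530 + 2.4751 × 4.21
ŷ = 44.4732

Step 2: Calculate residual
Residual = 44.33 - 44.4732
Residual = -0.1432

The residual is negative, so the observed y = 44.33 sits below the regression line (the line overestimates it by 0.1432).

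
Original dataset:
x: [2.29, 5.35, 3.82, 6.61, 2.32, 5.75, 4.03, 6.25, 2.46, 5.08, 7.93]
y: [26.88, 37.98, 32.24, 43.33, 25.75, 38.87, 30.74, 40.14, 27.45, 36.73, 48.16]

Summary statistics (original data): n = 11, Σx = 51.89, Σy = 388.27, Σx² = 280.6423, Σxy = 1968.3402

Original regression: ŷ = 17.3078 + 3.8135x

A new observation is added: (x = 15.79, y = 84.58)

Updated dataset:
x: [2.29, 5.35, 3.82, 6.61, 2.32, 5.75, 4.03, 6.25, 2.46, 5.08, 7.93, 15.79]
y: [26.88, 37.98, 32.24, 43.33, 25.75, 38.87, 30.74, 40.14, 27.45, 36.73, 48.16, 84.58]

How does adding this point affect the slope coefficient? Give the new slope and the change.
New slope β₁ = 4.2967 versus 3.8135 before: a change of +0.4832 (+12.7%).

The new point has HIGH LEVERAGE: x = 15.79 is far from the original mean x̄ = 51.89/11 ≈ 4.72 (original range [2.29, 7.93]).

Step 1: Update the sums with the new point (n goes from 11 to 12)
Σx  = 51.89 + 15.79 = 67.68
Σy  = 388.27 + 84.58 = 472.85
Σx² = 280.6423 + 15.79² = 280.6423 + 249.3241 = 529.9664
Σxy = 1968.3402 + 15.79×84.58 = 1968.3402 + 1335.5182 = 3303.8584

Step 2: Recompute the slope with b₁ = (nΣxy − ΣxΣy) / (nΣx² − (Σx)²)
Numerator   = 12×3303.8584 − 67.68×472.85 = 39646.3008 − 32002.4880 = 7643.8128
Denominator = 12×529.9664 − 67.68² = 6359.5968 − 4580.5824 = 1779.0144
b₁(new) = 7643.8128 / 1779.0144 = 4.2967

(Same formula on the original sums: (11×1968.3402 − 51.89×388.27) / (11×280.6423 − 51.89²) = 1504.4119 / 394.4932 = 3.8135, matching the given fit.)

Step 3: Change in slope
Δβ₁ = 4.2967 − 3.8135 = +0.4832
Relative change = +0.4832 / 3.8135 × 100% = +12.7%
→ the slope increases when the point is added.

Because the point sits above the extension of the original line at a high-leverage x, it tilts the fit up.
In practice: refit with and without it and report both if conclusions differ; examine leverage (hᵢ) and Cook's distance rather than deleting it automatically.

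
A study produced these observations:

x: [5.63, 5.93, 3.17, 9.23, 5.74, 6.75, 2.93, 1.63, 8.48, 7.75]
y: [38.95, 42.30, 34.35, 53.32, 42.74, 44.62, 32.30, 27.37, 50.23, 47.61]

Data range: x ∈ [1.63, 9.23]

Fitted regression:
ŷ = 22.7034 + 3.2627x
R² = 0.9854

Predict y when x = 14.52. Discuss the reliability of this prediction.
ŷ = 70.0778 (extrapolation — x = 14.52 lies outside [1.63, 9.23], so reliability is low).

Prediction calculation:
ŷ = 22.7034 + 3.2627 × 14.52
ŷ = 70.0778

Reliability:
- Data range: x ∈ [1.63, 9.23]
- Prediction point: x = 14.52 is 5.29 units above the observed range → this is EXTRAPOLATION, not interpolation

Why that matters here:
- R² describes fit only over the sampled x values; it says nothing about behaviour beyond them
- The standard error of prediction grows with (x − x̄)², and x = 14.52 is far from x̄ = 5.72

Report the number if required, but flag clearly that it is an extrapolation.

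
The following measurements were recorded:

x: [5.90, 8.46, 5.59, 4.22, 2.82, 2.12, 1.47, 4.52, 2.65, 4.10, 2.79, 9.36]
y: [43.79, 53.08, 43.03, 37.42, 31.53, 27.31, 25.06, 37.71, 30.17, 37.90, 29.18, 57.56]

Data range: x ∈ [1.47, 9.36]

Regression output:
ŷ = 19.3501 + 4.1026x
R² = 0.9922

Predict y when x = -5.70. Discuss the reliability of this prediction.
The equation gives ŷ = -4.0347; however x = -5.70 is 7.17 units below the observed range, so this extrapolated value should not be trusted.

Prediction calculation:
ŷ = 19.3501 + 4.1026 × (-5.70)
ŷ = -4.0347

Reliability:
- Data range: x ∈ [1.47, 9.36]
- Prediction point: x = -5.70 is 7.17 units below the observed range → this is EXTRAPOLATION, not interpolation

Why that matters here:
- R² describes fit only over the sampled x values; it says nothing about behaviour beyond them
- The linear relationship may not hold outside the observed range

A defensible statement: 'if the linear trend continued to x = -5.70, y would be about -4.0347' — the premise is untested.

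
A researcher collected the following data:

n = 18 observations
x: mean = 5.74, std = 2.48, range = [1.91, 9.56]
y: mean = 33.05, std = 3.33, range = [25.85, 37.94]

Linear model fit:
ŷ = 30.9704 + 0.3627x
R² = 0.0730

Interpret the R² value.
The model explains 7.30% of the variance in y (R² = 0.0730), leaving 92.70% unexplained; the fit is weak.

The coefficient of determination R² is the fraction of the total variation in y that the fitted line accounts for.

Here R² = 0.0730:
- Explained: 7.30% of the variation in y
- Unexplained (residual): 100% − 7.30% = 92.70%
- Rule of thumb (below 0.3 weak; 0.3 to below 0.7 moderate; 0.7 and above strong) → weak

Calculation: R² = 1 − (SS_res / SS_tot), where SS_res is the sum of squared residuals and SS_tot the total sum of squares.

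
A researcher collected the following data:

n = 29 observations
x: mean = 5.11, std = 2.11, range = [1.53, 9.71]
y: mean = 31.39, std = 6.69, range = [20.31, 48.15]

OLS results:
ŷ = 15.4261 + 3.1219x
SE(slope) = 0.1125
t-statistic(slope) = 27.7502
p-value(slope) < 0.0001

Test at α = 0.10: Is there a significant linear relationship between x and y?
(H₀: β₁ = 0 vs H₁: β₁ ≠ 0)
Reject H₀: p-value < 0.0001 < α = 0.10. The linear relationship is significant at the 10% level.

Hypothesis test for the slope coefficient:

H₀: β₁ = 0 (no linear relationship)
H₁: β₁ ≠ 0 (linear relationship exists)

Test statistic: t = β̂₁ / SE(β̂₁) = 3.1219 / 0.1125 = 27.7502

The p-value (<0.0001) is the probability, under H₀, of a t-statistic at least as extreme as |t| = 27.7502 (two-sided, df = n − 2 = 27).

Decision rule: reject H₀ if p-value < α.
p-value < 0.0001 < α = 0.10 → reject H₀.

At α = 0.10 the data do provide convincing evidence of a nonzero slope.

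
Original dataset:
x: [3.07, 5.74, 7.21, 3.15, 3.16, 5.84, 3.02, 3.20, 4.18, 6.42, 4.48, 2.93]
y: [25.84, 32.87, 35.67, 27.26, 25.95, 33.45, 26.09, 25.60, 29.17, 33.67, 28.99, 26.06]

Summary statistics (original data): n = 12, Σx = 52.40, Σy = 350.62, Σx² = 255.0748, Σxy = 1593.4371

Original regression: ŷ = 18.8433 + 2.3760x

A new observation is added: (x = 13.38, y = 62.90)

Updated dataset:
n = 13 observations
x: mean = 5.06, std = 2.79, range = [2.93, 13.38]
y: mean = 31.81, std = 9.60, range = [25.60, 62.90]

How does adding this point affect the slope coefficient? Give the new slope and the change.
Adding the point moves β₁ from 2.3760 to 3.3839, i.e. it increases by 1.0079 (+42.4%).

The new point has HIGH LEVERAGE: x = 13.38 is far from the original mean x̄ = 52.40/12 ≈ 4.37 (original range [2.93, 7.21]).

Step 1: Update the sums with the new point (n goes from 12 to 13)
Σx  = 52.40 + 13.38 = 65.78
Σy  = 350.62 + 62.90 = 413.52
Σx² = 255.0748 + 13.38² = 255.0748 + 179.0244 = 434.0992
Σxy = 1593.4371 + 13.38×62.90 = 1593.4371 + 841.6020 = 2435.0391

Step 2: Recompute the slope with b₁ = (nΣxy − ΣxΣy) / (nΣx² − (Σx)²)
Numerator   = 13×2435.0391 − 65.78×413.52 = 31655.5083 − 27201.3456 = 4454.1627
Denominator = 13×434.0992 − 65.78² = 5643.2896 − 4327.0084 = 1316.2812
b₁(new) = 4454.1627 / 1316.2812 = 3.3839

(Same formula on the original sums: (12×1593.4371 − 52.40×350.62) / (12×255.0748 − 52.40²) = 748.7572 / 315.1376 = 2.3760, matching the given fit.)

Step 3: Change in slope
Δβ₁ = 3.3839 − 2.3760 = +1.0079
Relative change = +1.0079 / 2.3760 × 100% = +42.4%
→ the slope increases when the point is added.

Because the point sits above the extension of the original line at a high-leverage x, it tilts the fit up.
In practice: refit with and without it and report both if conclusions differ.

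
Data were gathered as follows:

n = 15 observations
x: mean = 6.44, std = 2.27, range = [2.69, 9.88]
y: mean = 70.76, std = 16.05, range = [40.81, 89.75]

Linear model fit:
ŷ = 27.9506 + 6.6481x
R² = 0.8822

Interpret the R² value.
R² = 0.8822 means 88.22% of the variation in y is explained by the linear relationship with x. This indicates a strong fit.

R² = 1 − SS_res/SS_tot compares the residual scatter to the total scatter of y about its mean.

Here R² = 0.8822:
- Explained: 88.22% of the variation in y
- Unexplained (residual): 100% − 88.22% = 11.78%
- Rule of thumb (below 0.3 weak; 0.3 to below 0.7 moderate; 0.7 and above strong) → strong

Calculation: R² = 1 − (SS_res / SS_tot), where SS_res is the sum of squared residuals and SS_tot the total sum of squares.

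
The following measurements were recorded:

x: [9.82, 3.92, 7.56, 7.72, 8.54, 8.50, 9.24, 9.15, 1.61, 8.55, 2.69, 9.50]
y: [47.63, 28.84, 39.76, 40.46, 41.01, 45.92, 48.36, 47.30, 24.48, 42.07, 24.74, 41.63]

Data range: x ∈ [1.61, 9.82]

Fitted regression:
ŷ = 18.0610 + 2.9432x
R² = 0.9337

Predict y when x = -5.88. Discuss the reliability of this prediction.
The equation gives ŷ = 0.7550; however x = -5.88 is 7.49 units below the observed range, so this extrapolated value should not be trusted.

Prediction calculation:
ŷ = 18.0610 + 2.9432 × (-5.88)
ŷ = 0.7550

Reliability:
- Data range: x ∈ [1.61, 9.82]
- Prediction point: x = -5.88 is 7.49 units below the observed range → this is EXTRAPOLATION, not interpolation

Why that matters here:
- Real relationships often flatten, saturate, or turn nonlinear at extremes
- There are no observations near this x to validate the fitted line there

The R² = 0.9337 only validates the fit within [1.61, 9.82]; treat ŷ = 0.7550 with caution.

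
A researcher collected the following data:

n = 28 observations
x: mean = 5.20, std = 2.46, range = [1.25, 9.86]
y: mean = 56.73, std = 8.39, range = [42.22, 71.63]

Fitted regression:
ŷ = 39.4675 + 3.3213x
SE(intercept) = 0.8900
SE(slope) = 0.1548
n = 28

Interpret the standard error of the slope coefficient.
The slope 3.3213 is pinned down to within about ±0.1548 (one SE) by these data — relative uncertainty 4.7%, i.e. precise.

What SE measures:
- The standard error quantifies the sampling variability of the coefficient estimate
- It is the estimated standard deviation of β̂₁ across hypothetical repeated samples of the same size
- Smaller SE → more precise estimate

Relative precision:
- SE / |β̂₁| = 0.1548 / 3.3213 = 4.7%
- Rule of thumb (under 20%: precise; 20% to under 50%: moderately precise; 50% or more: imprecise) → precise

Link to the t-test: t = β̂₁ / SE(β̂₁) = 3.3213 / 0.1548 = 21.4554, the statistic for H₀: β₁ = 0.

What drives SE(β̂₁): wider spread of x values → smaller SE; larger n (here n = 28) → smaller SE; more residual scatter → larger SE.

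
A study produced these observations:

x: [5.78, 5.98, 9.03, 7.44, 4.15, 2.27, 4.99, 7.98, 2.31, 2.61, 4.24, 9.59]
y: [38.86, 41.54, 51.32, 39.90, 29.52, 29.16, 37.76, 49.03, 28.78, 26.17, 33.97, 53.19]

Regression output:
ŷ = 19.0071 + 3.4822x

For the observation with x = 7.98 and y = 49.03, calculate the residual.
Residual = 2.2349

The residual is the difference between the actual value and the predicted value:

Residual = y - ŷ

Step 1: Calculate predicted value
ŷ = 19.0071 + 3.4822 × 7.98
ŷ = 46.7951

Step 2: Calculate residual
Residual = 49.03 - 46.7951
Residual = 2.2349

Interpretation: the model underestimates the actual value by 2.2349 at this point (positive residual → observation lies above the fitted line).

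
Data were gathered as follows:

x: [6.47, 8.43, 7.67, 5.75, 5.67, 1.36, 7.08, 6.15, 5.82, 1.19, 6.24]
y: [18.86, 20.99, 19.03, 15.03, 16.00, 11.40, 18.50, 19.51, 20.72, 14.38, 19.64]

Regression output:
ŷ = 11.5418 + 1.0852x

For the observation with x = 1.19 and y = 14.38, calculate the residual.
Residual = 1.5468

The residual is the difference between the actual value and the predicted value:

Residual = y - ŷ

Step 1: Calculate predicted value
ŷ = 11.5418 + 1.0852 × 1.19
ŷ = 12.8332

Step 2: Calculate residual
Residual = 14.38 - 12.8332
Residual = 1.5468

The residual is positive, so the observed y = 14.38 sits above the regression line (the line underestimates it by 1.5468).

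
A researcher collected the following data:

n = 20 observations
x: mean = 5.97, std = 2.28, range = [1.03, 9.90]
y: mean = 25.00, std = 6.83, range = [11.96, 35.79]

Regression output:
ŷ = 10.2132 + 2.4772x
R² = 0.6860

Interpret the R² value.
R² = 0.6860 means 68.60% of the variation in y is explained by the linear relationship with x. This indicates a moderate fit.

R² (coefficient of determination) measures the proportion of variance in y explained by the regression model.

Here R² = 0.6860:
- Explained: 68.60% of the variation in y
- Unexplained (residual): 100% − 68.60% = 31.40%
- Rule of thumb (below 0.3 weak; 0.3 to below 0.7 moderate; 0.7 and above strong) → moderate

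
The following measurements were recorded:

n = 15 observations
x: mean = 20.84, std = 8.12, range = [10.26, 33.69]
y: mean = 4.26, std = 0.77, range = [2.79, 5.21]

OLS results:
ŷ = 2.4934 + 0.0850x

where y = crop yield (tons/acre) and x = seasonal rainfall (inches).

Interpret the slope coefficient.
An increase of one inch in rainfall is associated with a 0.0850 tons/acre increase in predicted crop yield.

The slope coefficient β₁ = 0.0850 represents the marginal effect of rainfall on crop yield.

Interpretation:
- Rainfall up by 1 inch → predicted crop yield increases by 0.0850 tons/acre
- This is a linear approximation: the same per-unit change is assumed across the whole observed x range

(β₀ = 2.4934 is the fitted value at x = 0 and is not part of the slope interpretation.)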